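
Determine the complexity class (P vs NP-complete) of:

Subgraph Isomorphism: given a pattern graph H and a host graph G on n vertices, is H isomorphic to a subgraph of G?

This problem is NP-complete: generalizes Clique and Hamiltonian Path (pattern size is part of the input).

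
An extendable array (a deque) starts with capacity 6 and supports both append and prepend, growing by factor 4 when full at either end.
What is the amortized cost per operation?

Growth at either end copies all elements; capacities form a geometric sequence with ratio 4, so total copy cost over n operations is O(n) (two geometric series). Amortized O(1).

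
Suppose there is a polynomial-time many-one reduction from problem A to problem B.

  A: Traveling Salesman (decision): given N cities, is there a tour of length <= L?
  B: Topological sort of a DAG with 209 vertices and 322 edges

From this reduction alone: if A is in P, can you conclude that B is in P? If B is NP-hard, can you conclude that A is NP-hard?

A poly-time reduction A <=_p B transfers tractability DOWN (B easy => A easy) and hardness UP (A hard => B hard), not the reverse.
From A in P, the reduction alone does NOT give B in P: any problem in P trivially reduces to SAT, yet SAT is not known to be in P.
From B NP-hard, the reduction alone does NOT give A NP-hard: again, easy problems reduce to hard ones.
(Here in fact A is NP-complete and B is in P, so no such reduction is known -- its existence would imply P = NP; the analysis concerns only what the assumed reduction would or would not let you conclude.)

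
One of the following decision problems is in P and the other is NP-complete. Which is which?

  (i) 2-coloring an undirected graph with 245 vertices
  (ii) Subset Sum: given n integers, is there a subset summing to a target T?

(i) is P: 2-coloring is bipartiteness testing via BFS, O(V+E).
(ii) is NP-complete: one of Karp's 21 NP-complete problems.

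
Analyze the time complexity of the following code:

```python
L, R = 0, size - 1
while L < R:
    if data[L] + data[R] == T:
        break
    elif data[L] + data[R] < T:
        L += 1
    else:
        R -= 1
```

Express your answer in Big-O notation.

Time complexity: O(n).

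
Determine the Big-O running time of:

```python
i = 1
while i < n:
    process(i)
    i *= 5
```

Time complexity: O(log n).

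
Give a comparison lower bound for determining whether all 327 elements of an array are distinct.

In the algebraic decision-tree model, the YES region for element distinctness on 327 elements has 327! connected components (one per ordering). Ben-Or's theorem then gives a lower bound of Omega(log(n!)) = Omega(n log n).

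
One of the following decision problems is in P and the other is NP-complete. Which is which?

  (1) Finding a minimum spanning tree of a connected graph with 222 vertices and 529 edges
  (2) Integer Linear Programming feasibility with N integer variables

(1) is P: Kruskal's / Prim's algorithms run in polynomial time.
(2) is NP-complete: ILP feasibility is NP-complete (LP relaxation is in P).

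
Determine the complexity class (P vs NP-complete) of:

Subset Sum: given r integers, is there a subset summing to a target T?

This problem is NP-complete: one of Karp's 21 NP-complete problems.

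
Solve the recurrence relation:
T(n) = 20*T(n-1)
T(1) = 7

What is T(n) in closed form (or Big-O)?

Each step multiplies by 20. T(n) = T(1)*20^(n-1) = 7*20^(n-1).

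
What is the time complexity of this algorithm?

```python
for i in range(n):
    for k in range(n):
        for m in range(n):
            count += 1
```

Time complexity: O(n^3).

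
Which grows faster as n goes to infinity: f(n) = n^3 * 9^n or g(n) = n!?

g(n) = n! grows faster: by Stirling n! ~ (n/e)^n sqrt(2*pi*n); (n/e)^n eventually dominates n^3 * 9^n.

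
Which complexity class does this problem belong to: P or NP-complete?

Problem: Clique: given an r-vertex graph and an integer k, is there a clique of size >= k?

This problem is NP-complete: complement of Independent Set / Vertex Cover (with k part of the input).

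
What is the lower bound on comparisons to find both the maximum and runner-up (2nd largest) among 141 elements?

Lower bound: finding the max needs 141-1 comparisons. By an adversary weight-doubling argument, the maximum element must personally win at least ceil(log_2(141)) = 8 comparisons in any correct algorithm. The 2nd largest is among those 8 direct losers, and distinguishing it requires 8-1 more comparisons. Total >= 141-1 + 8-1 = 147. A balanced tournament achieves this bound exactly.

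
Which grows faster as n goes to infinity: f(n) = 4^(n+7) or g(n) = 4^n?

f(n) = 4^(n+7) and g(n) = 4^n are Theta of each other: 4^(n+7) = 4^7 * 4^n = Theta(4^n).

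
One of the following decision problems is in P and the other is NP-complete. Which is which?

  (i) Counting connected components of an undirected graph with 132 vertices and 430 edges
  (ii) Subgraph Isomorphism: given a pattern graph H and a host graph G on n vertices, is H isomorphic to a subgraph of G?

(i) is P: BFS/DFS visits each vertex and edge once: O(V+E).
(ii) is NP-complete: generalizes Clique and Hamiltonian Path (pattern size is part of the input).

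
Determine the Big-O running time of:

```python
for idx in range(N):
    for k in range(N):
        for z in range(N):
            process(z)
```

Time complexity: O(n^3).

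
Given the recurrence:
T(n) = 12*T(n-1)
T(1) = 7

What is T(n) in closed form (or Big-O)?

Each step multiplies by 12. T(n) = T(1)*12^(n-1) = 7*12^(n-1).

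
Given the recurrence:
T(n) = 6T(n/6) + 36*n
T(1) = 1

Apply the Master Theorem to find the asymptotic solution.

a=6, b=6, f(n)=36*n. log_6(6) = 1. Case 2: T(n) = O(n log n).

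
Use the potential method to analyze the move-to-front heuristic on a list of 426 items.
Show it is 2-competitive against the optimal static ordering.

Let Phi = number of inversions between the MTF list and the optimal static list (0 <= Phi <= C(426,2)). Accessing an element at MTF position k and optimal position j: the move-to-front destroys all k-1 inversions in front of it that are not in front in optimal (>= k-j of them) and creates at most j-1 new ones. Amortized cost <= k + (j-1) - (k-j) = 2j - 1 <= 2 * optimal cost.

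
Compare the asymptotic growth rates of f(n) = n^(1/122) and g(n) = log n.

f(n) = n^(1/122) grows faster: any positive power of n dominates log n.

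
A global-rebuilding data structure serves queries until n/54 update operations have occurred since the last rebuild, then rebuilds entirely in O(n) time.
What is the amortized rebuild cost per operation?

The O(n) rebuild is triggered by n/54 operations, so each contributes O(n)/(n/54) = O(54) = O(1) to the rebuild cost.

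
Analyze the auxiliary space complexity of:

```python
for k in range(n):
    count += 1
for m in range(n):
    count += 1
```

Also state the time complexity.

Space complexity: O(1).
Only a constant amount of auxiliary storage is used; nothing grows with n.
Time complexity: O(n).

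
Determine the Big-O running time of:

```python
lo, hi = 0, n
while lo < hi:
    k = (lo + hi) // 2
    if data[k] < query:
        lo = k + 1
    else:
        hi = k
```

Time complexity: O(log n).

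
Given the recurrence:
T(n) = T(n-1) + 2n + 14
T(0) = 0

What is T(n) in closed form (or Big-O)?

Dominant term in sum is 2*sum(i, i=1..n) = 2*n*(n+1)/2 = O(n^2).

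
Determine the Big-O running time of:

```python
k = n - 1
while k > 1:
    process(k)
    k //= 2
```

Time complexity: O(log n).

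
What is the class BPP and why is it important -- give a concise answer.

BPP (Bounded-error Probabilistic Polynomial time) is the class of problems solvable by a randomized algorithm in polynomial time with error probability at most 1/3. BPP contains P and is contained in PSPACE. It is widely conjectured that P = BPP, meaning randomness does not help for decision problems.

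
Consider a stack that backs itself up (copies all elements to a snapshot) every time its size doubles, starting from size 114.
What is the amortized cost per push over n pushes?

Backups occur at sizes 114, 228, 456, ..., copying 114 + 228 + 456 + ... <= 2n elements total (geometric series). Spread over n pushes, the amortized backup cost is O(1) per push.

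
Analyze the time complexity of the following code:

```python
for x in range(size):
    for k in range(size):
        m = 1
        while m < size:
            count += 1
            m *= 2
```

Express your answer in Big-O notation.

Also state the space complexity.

Time complexity: O(n^2 log n).
Space complexity: O(1).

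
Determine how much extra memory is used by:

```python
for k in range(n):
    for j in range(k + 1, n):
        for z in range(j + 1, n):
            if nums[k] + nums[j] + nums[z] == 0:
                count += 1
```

Space complexity: O(1).
Only a constant amount of auxiliary storage is used; nothing grows with n.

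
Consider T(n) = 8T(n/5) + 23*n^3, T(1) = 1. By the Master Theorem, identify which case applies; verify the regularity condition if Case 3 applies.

a=8, b=5, f(n)=23*n^3.
log_5(8) = 1.292 < 3.
f(n) = Omega(n^(1.292+epsilon)) for some epsilon > 0, so Case 3 is the candidate.
Regularity: a*f(n/b) = 8*23*(n/5)^3 = (8/125)*23*n^3 <= c*f(n) with c = 8/125 < 1. Satisfied.
Case 3: T(n) = Theta(n^3).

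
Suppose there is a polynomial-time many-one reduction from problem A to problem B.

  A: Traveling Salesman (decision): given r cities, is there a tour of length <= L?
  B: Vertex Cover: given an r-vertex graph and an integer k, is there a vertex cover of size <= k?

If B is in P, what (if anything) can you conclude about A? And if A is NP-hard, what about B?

A poly-time reduction A <=_p B means any A-instance can be transformed to a B-instance in poly time.
If B is in P: compose the reduction with B's poly-time algorithm to solve A in poly time, so A is in P.
If A is NP-hard: every NP problem reduces to A, which reduces to B; composing reductions, every NP problem reduces to B, so B is NP-hard.
(Here in fact A is NP-complete and B is NP-complete.)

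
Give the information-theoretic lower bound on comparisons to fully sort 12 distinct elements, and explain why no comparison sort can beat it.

A comparison sort is a binary decision tree whose leaves are the 12! = 479001600 possible output permutations. A binary tree with L leaves has height >= ceil(log_2(L)). So any comparison sort needs >= ceil(log_2(12!)) = 29 comparisons in the worst case.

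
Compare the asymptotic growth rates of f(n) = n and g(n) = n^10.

g(n) = n^10 grows faster: n^10/n = n^9 -> infinity.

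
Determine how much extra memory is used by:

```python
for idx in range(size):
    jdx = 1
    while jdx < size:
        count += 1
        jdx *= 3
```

Space complexity: O(1).
Only a constant amount of auxiliary storage is used; nothing grows with n.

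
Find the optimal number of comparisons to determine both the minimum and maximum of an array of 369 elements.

Naive approach: 736 comparisons (368 for max + 368 for min).
Optimal: Compare elements in pairs first (floor(n/2) = 184 comparisons), then find max among winners and min among losers (184 comparisons each).
Total: ceil(3n/2) - 2 = 552 comparisons. An adversary argument shows this is also a lower bound.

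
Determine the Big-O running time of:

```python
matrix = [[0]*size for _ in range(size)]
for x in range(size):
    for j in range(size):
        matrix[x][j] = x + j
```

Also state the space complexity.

Time complexity: O(n^2).
Space complexity: O(n^2).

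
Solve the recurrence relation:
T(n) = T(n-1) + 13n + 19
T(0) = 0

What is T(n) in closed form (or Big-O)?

Dominant term in sum is 13*sum(i, i=1..n) = 13*n*(n+1)/2 = O(n^2).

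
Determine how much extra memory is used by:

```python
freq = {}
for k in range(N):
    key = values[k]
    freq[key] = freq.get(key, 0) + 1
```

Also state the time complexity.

Space complexity: O(n).
Auxiliary storage grows linearly with the input size n in the worst case.
Time complexity: O(n).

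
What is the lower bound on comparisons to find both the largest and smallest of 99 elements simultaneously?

Pair elements first (floor(99/2) comparisons), then find max among winners and min among losers. Total: ceil(3*99/2) - 2 = 147 comparisons.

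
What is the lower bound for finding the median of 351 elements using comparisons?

To find the median of 351 elements, every element must be compared at least once, so the lower bound is Omega(n). The BFPRT algorithm achieves O(n), making this tight.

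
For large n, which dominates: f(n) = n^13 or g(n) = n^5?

f(n) = n^13 grows faster: n^13/n^5 = n^8 -> infinity.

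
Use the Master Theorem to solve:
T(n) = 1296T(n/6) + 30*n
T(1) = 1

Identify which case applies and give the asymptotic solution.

a=1296, b=6, f(n)=30*n.
log_6(1296) = 4 > 1.
Since f(n) = O(n^1) is polynomially smaller than n^4, Case 1 applies.
T(n) = Theta(n^4).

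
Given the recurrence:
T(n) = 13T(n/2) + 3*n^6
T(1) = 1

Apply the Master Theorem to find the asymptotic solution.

a=13, b=2, f(n)=3*n^6. log_2(13) = 3.7 < 6. Case 3: T(n) = O(n^6).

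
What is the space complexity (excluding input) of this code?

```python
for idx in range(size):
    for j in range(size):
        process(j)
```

Space complexity: O(1).
Only a constant amount of auxiliary storage is used; nothing grows with n.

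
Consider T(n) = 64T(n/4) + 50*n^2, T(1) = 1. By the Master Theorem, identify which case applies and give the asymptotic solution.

a=64, b=4, f(n)=50*n^2.
log_4(64) = 3 > 2.
Since f(n) = O(n^2) is polynomially smaller than n^3, Case 1 applies.
T(n) = Theta(n^3).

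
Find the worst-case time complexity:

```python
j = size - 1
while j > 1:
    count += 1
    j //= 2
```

Time complexity: O(log n).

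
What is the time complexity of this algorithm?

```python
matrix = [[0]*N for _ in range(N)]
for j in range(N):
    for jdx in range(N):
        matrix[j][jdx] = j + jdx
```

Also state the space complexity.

Time complexity: O(n^2).
Space complexity: O(n^2).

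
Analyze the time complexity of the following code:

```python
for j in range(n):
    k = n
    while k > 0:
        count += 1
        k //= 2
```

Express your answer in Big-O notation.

Time complexity: O(n log n).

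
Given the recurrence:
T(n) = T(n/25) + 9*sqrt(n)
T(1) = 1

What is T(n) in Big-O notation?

Each level contributes sqrt(n/25^k). Geometric series with ratio 1/sqrt(25) < 1 sums to O(sqrt(n)).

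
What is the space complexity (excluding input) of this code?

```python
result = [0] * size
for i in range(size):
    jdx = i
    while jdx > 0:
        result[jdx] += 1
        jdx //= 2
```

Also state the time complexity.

Space complexity: O(n).
Auxiliary storage grows linearly with the input size n in the worst case.
Time complexity: O(n log n).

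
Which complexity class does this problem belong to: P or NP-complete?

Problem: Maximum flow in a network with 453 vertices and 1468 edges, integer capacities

This problem is in P: Edmonds-Karp / push-relabel run in polynomial time.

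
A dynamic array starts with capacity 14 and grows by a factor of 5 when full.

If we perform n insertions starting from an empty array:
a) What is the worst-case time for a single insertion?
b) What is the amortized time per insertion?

(a) Worst-case single insertion: O(n) -- when the array is full at capacity c, the resize copies all c elements, and c can be Theta(n).
(b) Resizes happen at sizes 14, 70, 350, ... Total copy cost for n insertions: 14 + 70 + ... = O(n) (geometric series with ratio 1/5). Amortized cost per insertion: O(n)/n = O(1).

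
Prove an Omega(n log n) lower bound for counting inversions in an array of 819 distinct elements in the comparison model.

Decision-tree argument: at any leaf, the comparisons made (with transitivity) must totally order all 819 elements -- otherwise some pair (i,j) is unordered, and an adversary can present two inputs agreeing on every comparison made but with that pair flipped, changing the inversion count by 1, so the leaf's output is wrong on one of them. Hence the tree has >= 819! leaves and height >= log_2(819!) = Omega(n log n). Modified merge sort achieves O(n log n).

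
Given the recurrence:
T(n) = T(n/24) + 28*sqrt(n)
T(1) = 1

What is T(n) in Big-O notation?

Each level contributes sqrt(n/24^k). Geometric series with ratio 1/sqrt(24) < 1 sums to O(sqrt(n)).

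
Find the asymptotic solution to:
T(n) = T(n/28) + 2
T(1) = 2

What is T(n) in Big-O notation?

Each step divides n by 28 and adds 2. After log_28(n) steps, T(n) = O(log n).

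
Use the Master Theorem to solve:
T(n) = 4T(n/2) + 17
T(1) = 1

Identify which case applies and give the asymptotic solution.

a=4, b=2, f(n)=17.
log_2(4) = 2 > 0.
Since f(n) = O(n^0) is polynomially smaller than n^2, Case 1 applies.
T(n) = Theta(n^2).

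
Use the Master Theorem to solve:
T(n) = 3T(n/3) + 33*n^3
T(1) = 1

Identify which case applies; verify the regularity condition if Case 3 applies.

a=3, b=3, f(n)=33*n^3.
log_3(3) = 1 < 3.
f(n) = Omega(n^(1+epsilon)) for some epsilon > 0, so Case 3 is the candidate.
Regularity: a*f(n/b) = 3*33*(n/3)^3 = (3/27)*33*n^3 <= c*f(n) with c = 3/27 < 1. Satisfied.
Case 3: T(n) = Theta(n^3).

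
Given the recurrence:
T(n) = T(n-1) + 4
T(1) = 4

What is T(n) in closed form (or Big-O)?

Unrolling: T(n) = T(n-1) + 4 = T(n-2) + 2*4 = ... = T(1) + (n-1)*4 = 4 + (n-1)*4 = 4n.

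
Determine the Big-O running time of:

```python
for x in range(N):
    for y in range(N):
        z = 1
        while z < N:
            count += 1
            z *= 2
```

Time complexity: O(n^2 log n).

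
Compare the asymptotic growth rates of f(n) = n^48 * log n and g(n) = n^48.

f(n) = n^48 * log n grows faster: extra log n factor -> infinity.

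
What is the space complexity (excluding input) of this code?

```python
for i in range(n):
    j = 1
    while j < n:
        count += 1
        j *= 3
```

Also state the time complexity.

Space complexity: O(1).
Only a constant amount of auxiliary storage is used; nothing grows with n.
Time complexity: O(n log n).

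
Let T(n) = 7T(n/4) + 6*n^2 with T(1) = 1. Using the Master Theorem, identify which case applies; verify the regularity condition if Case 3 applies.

a=7, b=4, f(n)=6*n^2.
log_4(7) = 1.404 < 2.
f(n) = Omega(n^(1.404+epsilon)) for some epsilon > 0, so Case 3 is the candidate.
Regularity: a*f(n/b) = 7*6*(n/4)^2 = (7/16)*6*n^2 <= c*f(n) with c = 7/16 < 1. Satisfied.
Case 3: T(n) = Theta(n^2).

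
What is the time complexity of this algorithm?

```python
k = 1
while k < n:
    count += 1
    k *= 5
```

Time complexity: O(log n).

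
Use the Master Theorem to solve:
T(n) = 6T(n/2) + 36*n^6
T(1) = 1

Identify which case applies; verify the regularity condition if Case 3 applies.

a=6, b=2, f(n)=36*n^6.
log_2(6) = 2.585 < 6.
f(n) = Omega(n^(2.585+epsilon)) for some epsilon > 0, so Case 3 is the candidate.
Regularity: a*f(n/b) = 6*36*(n/2)^6 = (6/64)*36*n^6 <= c*f(n) with c = 6/64 < 1. Satisfied.
Case 3: T(n) = Theta(n^6).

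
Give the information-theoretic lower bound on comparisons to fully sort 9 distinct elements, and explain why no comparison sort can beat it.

A comparison sort is a binary decision tree whose leaves are the 9! = 362880 possible output permutations. A binary tree with L leaves has height >= ceil(log_2(L)). So any comparison sort needs >= ceil(log_2(9!)) = 19 comparisons in the worst case.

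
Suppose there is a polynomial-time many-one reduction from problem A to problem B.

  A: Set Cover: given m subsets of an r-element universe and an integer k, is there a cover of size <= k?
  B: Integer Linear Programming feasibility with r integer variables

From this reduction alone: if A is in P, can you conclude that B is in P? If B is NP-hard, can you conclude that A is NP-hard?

A poly-time reduction A <=_p B transfers tractability DOWN (B easy => A easy) and hardness UP (A hard => B hard), not the reverse.
From A in P, the reduction alone does NOT give B in P: any problem in P trivially reduces to SAT, yet SAT is not known to be in P.
From B NP-hard, the reduction alone does NOT give A NP-hard: again, easy problems reduce to hard ones.
(Here in fact A is NP-complete and B is NP-complete.)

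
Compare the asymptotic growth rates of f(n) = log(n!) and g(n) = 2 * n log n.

f(n) = log(n!) and g(n) = 2 * n log n are Theta of each other: Stirling: log(n!) = n log n - n + O(log n) = Theta(n log n); the constant 2 doesn't change the Theta class.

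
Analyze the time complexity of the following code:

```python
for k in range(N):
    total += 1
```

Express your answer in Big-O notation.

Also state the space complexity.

Time complexity: O(n).
Space complexity: O(1).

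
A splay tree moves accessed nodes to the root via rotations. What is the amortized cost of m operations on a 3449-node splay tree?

Using a potential function Phi = sum of log(size of subtree) for each node, each splay operation has amortized cost O(log n) where n = 3449. Bad individual operations (O(n)) are offset by decreased potential.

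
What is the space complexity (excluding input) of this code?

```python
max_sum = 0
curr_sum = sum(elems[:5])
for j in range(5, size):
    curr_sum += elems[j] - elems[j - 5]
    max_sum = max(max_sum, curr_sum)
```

Space complexity: O(1).
Only a constant amount of auxiliary storage is used; nothing grows with n.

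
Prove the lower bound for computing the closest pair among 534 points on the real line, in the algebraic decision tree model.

Reduction from element distinctness: given 534 reals, the closest-pair distance is 0 iff two are equal. Element distinctness has an Omega(n log n) lower bound in the algebraic decision tree model (Ben-Or). Therefore closest pair on a line also requires Omega(n log n). Sorting then a linear scan achieves this.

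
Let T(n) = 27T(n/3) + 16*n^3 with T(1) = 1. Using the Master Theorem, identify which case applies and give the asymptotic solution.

a=27, b=3, f(n)=16*n^3.
log_3(27) = 3, so n^(log_b(a)) = n^3.
f(n) = Theta(n^3), so Case 2 applies.
T(n) = Theta(n^3 log n).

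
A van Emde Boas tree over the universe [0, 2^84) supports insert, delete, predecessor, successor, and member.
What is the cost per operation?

vEB recursively partitions [0, 19342813113834066795298816) into sqrt(u) clusters of size sqrt(u). Each operation recurses into either one cluster or the summary, never both: T(u) = T(sqrt(u)) + O(1) => T(u) = O(log log u) = O(log 84). This is worst-case, not just amortized.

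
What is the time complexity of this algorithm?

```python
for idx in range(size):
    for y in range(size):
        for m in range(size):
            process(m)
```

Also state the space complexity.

Time complexity: O(n^3).
Space complexity: O(1).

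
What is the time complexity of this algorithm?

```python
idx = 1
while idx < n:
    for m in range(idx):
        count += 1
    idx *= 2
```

Time complexity: O(n).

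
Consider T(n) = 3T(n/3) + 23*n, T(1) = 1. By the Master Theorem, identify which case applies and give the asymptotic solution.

a=3, b=3, f(n)=23*n.
log_3(3) = 1, so n^(log_b(a)) = n.
f(n) = Theta(n), so Case 2 applies.
T(n) = Theta(n log n).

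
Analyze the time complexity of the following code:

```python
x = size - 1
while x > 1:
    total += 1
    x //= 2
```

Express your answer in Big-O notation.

Time complexity: O(log n).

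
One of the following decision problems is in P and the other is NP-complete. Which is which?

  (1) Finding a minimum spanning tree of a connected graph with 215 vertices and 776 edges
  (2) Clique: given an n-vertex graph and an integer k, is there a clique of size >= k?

(1) is P: Kruskal's / Prim's algorithms run in polynomial time.
(2) is NP-complete: complement of Independent Set / Vertex Cover (with k part of the input).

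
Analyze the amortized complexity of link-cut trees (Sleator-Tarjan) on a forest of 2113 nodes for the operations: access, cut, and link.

Link-cut trees represent the forest using splay trees over preferred paths. With potential Phi = sum over nodes of log(size of virtual subtree), each access on 2113 nodes is O(log 2113) = O(log n) amortized by the splay-tree access lemma. Cut and link are O(1) plus one access.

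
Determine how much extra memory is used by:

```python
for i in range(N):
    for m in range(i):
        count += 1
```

Space complexity: O(1).
Only a constant amount of auxiliary storage is used; nothing grows with n.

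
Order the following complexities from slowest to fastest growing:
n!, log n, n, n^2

Ordered by growth rate: log n < n < n^2 < n!.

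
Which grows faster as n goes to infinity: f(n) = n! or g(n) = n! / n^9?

f(n) = n! grows faster: the ratio n!/(n!/n^9) = n^9 -> infinity.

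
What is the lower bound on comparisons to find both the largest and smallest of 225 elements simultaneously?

Pair elements first (floor(225/2) comparisons), then find max among winners and min among losers. Total: ceil(3*225/2) - 2 = 336 comparisons.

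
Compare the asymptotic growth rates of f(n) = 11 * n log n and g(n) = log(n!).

f(n) = 11 * n log n and g(n) = log(n!) are Theta of each other: Stirling: log(n!) = n log n - n + O(log n) = Theta(n log n); the constant 11 doesn't change the Theta class.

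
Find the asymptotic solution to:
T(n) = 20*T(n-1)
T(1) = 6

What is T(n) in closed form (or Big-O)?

Each step multiplies by 20. T(n) = T(1)*20^(n-1) = 6*20^(n-1).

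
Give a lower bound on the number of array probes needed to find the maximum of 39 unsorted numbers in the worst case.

Adversary: any unprobed cell could hold a value larger than everything seen so far. If fewer than 39 cells are probed, the adversary places the max in an unprobed cell. So all 39 cells must be examined; together with 39-1 comparisons this is tight.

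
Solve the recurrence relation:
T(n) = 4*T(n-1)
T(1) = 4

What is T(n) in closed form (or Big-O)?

Each step multiplies by 4. T(n) = T(1)*4^(n-1) = 4*4^(n-1).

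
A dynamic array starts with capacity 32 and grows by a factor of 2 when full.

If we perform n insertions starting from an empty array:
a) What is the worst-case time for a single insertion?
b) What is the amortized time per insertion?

(a) Worst-case single insertion: O(n) -- when the array is full at capacity c, the resize copies all c elements, and c can be Theta(n).
(b) Resizes happen at sizes 32, 64, 128, ... Total copy cost for n insertions: 32 + 64 + ... = O(n) (geometric series with ratio 1/2). Amortized cost per insertion: O(n)/n = O(1).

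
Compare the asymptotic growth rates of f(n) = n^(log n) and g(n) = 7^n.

g(n) = 7^n grows faster: take logs: log(n^(log n)) = (log n)^2, log(7^n) = n log 7; n dominates (log n)^2.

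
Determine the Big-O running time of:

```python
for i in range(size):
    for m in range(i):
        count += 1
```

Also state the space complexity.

Time complexity: O(n^2).
Space complexity: O(1).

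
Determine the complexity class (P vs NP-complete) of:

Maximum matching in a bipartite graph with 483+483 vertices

This problem is in P: Hopcroft-Karp runs in O(E sqrt(V)).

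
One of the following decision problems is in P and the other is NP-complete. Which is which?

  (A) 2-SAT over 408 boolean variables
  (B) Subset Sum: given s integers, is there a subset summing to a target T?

(A) is P: 2-SAT is solvable in linear time via implication-graph SCCs.
(B) is NP-complete: one of Karp's 21 NP-complete problems.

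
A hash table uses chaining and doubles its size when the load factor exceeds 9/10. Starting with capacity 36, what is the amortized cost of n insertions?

Rehashing occurs when load exceeds 9/10. Total rehash cost is geometric series summing to O(n). Each insertion itself is O(1). Amortized: O(1).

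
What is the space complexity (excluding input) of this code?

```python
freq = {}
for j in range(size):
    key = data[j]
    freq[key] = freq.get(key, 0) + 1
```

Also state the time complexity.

Space complexity: O(n).
Auxiliary storage grows linearly with the input size n in the worst case.
Time complexity: O(n).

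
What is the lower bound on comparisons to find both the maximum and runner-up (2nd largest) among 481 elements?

Lower bound: finding the max needs 481-1 comparisons. By an adversary weight-doubling argument, the maximum element must personally win at least ceil(log_2(481)) = 9 comparisons in any correct algorithm. The 2nd largest is among those 9 direct losers, and distinguishing it requires 9-1 more comparisons. Total >= 481-1 + 9-1 = 488. A balanced tournament achieves this bound exactly.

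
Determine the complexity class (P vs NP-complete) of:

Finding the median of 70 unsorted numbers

This problem is in P: linear-time selection (median-of-medians) runs in O(n).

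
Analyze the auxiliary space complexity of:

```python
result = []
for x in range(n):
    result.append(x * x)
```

Space complexity: O(n).
Auxiliary storage grows linearly with the input size n in the worst case.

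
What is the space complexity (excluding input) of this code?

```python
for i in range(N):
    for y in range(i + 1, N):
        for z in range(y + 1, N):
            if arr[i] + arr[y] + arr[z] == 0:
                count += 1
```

Space complexity: O(1).
Only a constant amount of auxiliary storage is used; nothing grows with n.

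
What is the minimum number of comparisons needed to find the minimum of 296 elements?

Finding the minimum requires 295 comparisons, identical reasoning to finding the maximum. Each comparison eliminates one candidate.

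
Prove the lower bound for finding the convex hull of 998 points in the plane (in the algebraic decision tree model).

Reduction from sorting: given 998 numbers x_1,...,x_{998}, map x_i to the point (x_i, x_i^2) on the parabola y = x^2. All points are on the convex hull, and walking the hull gives them in sorted x-order. Since sorting requires Omega(n log n), so does planar convex hull.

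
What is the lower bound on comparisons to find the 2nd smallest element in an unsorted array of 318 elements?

Finding the 2nd smallest of 318 elements requires Omega(n) comparisons. Every element must participate in at least one comparison; otherwise it could be the 2nd smallest.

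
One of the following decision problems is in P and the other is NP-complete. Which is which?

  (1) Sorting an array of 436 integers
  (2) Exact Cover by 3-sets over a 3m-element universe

(1) is P: merge sort runs in O(n log n).
(2) is NP-complete: one of Karp's 21 NP-complete problems.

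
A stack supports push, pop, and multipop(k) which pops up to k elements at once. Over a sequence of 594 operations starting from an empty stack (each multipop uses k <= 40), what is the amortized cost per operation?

Each element is pushed exactly once and popped at most once (whether by pop or as part of a multipop). So the total number of individual pops over the whole sequence is at most the number of pushes, which is at most 594. Total work <= 2 * 594, hence O(1) amortized per operation.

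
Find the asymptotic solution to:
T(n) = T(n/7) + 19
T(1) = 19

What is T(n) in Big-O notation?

Each step divides n by 7 and adds 19. After log_7(n) steps, T(n) = O(log n).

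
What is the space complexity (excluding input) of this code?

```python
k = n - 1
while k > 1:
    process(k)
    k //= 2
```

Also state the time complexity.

Space complexity: O(1).
Only a constant amount of auxiliary storage is used; nothing grows with n.
Time complexity: O(log n).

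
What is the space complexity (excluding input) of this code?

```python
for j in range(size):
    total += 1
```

Space complexity: O(1).
Only a constant amount of auxiliary storage is used; nothing grows with n.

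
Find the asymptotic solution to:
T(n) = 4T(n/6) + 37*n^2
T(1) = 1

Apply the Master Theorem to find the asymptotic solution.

a=4, b=6, f(n)=37*n^2. log_6(4) = 0.7737 < 2. Case 3: T(n) = O(n^2).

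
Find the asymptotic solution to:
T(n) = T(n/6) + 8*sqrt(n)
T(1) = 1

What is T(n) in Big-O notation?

Each level contributes sqrt(n/6^k). Geometric series with ratio 1/sqrt(6) < 1 sums to O(sqrt(n)).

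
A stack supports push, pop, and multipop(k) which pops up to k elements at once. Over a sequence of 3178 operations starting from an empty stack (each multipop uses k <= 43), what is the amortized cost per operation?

Each element is pushed exactly once and popped at most once (whether by pop or as part of a multipop). So the total number of individual pops over the whole sequence is at most the number of pushes, which is at most 3178. Total work <= 2 * 3178, hence O(1) amortized per operation.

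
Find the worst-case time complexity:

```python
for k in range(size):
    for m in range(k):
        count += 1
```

Time complexity: O(n^2).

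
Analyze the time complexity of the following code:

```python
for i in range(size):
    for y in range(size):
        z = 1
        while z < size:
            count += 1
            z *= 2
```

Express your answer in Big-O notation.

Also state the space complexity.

Time complexity: O(n^2 log n).
Space complexity: O(1).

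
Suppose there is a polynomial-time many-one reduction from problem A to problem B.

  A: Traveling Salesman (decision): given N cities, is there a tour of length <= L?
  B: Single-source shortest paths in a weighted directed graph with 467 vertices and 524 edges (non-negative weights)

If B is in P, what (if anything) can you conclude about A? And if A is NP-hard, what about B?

A poly-time reduction A <=_p B means any A-instance can be transformed to a B-instance in poly time.
If B is in P: compose the reduction with B's poly-time algorithm to solve A in poly time, so A is in P.
If A is NP-hard: every NP problem reduces to A, which reduces to B; composing reductions, every NP problem reduces to B, so B is NP-hard.
(Here in fact A is NP-complete and B is in P, so no such reduction is known -- its existence would imply P = NP; the analysis concerns only what the assumed reduction would or would not let you conclude.)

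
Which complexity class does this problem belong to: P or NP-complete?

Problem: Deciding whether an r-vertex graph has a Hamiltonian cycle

This problem is NP-complete: one of Karp's 21 NP-complete problems.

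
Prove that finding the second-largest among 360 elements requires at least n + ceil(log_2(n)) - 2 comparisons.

Lower bound (adversary): identifying the maximum requires 360-1 comparisons (each eliminates one candidate). Assign weight 1 to each element; on each comparison the adversary lets the heavier side win and gives it the loser's weight. The max ends with weight 360, but each comparison it wins at most doubles its weight, so the max must win >= ceil(log_2(360)) = 9 comparisons. The second-largest is one of those 9 direct losers to the max, and identifying which one is largest needs >= 9-1 further comparisons. Total >= 360-1 + 9-1 = 367.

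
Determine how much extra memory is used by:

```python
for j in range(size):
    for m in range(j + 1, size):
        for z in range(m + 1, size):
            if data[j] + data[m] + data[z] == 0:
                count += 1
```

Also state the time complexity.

Space complexity: O(1).
Only a constant amount of auxiliary storage is used; nothing grows with n.
Time complexity: O(n^3).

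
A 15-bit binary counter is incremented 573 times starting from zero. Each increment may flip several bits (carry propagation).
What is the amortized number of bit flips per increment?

Bit i flips on every 2^i-th increment, so over 573 increments bit i flips floor(573/2^i) times. Summing over i: total flips < 2 * 573. Amortized: < 2 = O(1) per increment.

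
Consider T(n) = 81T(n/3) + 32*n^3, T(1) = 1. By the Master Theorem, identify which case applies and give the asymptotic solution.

a=81, b=3, f(n)=32*n^3.
log_3(81) = 4 > 3.
Since f(n) = O(n^3) is polynomially smaller than n^4, Case 1 applies.
T(n) = Theta(n^4).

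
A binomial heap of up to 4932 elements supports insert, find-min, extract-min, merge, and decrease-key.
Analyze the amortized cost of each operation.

A binomial heap with n <= 4932 elements has at most floor(log_2 4932) + 1 = 13 trees. Using potential Phi = number of trees: Insert adds one tree, but cascading merges reduce count -- amortized O(1). Find-min reads the cached minimum pointer: O(1). Extract-min creates O(log n) new trees: O(log n). Merge combines tree lists: O(log n). Decrease-key sifts the element up its tree of height <= log n: O(log n).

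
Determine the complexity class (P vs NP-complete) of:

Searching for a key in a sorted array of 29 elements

This problem is in P: binary search runs in O(log n).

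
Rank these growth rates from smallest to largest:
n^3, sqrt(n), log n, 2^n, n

Ordered by growth rate: log n < sqrt(n) < n < n^3 < 2^n.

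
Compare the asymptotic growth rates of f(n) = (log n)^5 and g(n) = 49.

f(n) = (log n)^5 grows faster: any unbounded function dominates a constant.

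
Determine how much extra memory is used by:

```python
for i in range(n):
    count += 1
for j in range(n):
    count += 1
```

Space complexity: O(1).
Only a constant amount of auxiliary storage is used; nothing grows with n.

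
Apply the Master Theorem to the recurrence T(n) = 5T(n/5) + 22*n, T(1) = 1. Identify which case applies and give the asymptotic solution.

a=5, b=5, f(n)=22*n.
log_5(5) = 1, so n^(log_b(a)) = n.
f(n) = Theta(n), so Case 2 applies.
T(n) = Theta(n log n).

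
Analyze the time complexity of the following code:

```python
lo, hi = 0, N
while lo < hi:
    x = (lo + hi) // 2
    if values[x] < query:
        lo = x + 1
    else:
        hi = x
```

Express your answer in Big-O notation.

Time complexity: O(log n).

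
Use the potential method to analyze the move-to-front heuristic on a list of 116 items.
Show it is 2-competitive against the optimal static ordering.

Let Phi = number of inversions between the MTF list and the optimal static list (0 <= Phi <= C(116,2)). Accessing an element at MTF position k and optimal position j: the move-to-front destroys all k-1 inversions in front of it that are not in front in optimal (>= k-j of them) and creates at most j-1 new ones. Amortized cost <= k + (j-1) - (k-j) = 2j - 1 <= 2 * optimal cost.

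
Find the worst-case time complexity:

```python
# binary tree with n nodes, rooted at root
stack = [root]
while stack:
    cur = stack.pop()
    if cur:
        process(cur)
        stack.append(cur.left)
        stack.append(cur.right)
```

Time complexity: O(n).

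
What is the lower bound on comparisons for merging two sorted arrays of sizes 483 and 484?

Adversary argument: with sizes 483 and 484 (differing by at most 1), interleave the two arrays so that every consecutive pair in the output comes from different inputs. Then each of the 966 adjacent output pairs must be directly compared, or the algorithm cannot determine their relative order. So 966 comparisons are necessary; standard merge achieves this.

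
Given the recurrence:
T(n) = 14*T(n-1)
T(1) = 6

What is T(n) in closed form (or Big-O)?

Each step multiplies by 14. T(n) = T(1)*14^(n-1) = 6*14^(n-1).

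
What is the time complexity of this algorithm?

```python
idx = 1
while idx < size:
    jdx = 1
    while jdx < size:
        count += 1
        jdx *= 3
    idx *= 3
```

Time complexity: O(log^2 n).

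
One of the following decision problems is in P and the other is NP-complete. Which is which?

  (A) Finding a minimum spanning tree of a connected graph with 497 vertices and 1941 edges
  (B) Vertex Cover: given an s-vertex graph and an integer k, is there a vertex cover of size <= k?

(A) is P: Kruskal's / Prim's algorithms run in polynomial time.
(B) is NP-complete: one of Karp's 21 NP-complete problems (with k part of the input; for any fixed constant k it is in P).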